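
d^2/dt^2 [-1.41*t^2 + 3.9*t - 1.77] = -2.82000000000000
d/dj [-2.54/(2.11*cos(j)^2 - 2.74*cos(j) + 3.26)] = (6.9596 - 10.7188*cos(j))*sin(j)/(2.11*cos(j)^2 - 2.74*cos(j) + 3.26)^2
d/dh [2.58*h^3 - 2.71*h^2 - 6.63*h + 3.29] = 7.74*h^2 - 5.42*h - 6.63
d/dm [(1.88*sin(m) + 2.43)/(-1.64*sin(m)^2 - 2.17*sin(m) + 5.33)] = (3.0832*sin(m)^2 + 7.9704*sin(m) + 15.2935)*cos(m)/(2.6896*sin(m)^4 + 7.1176*sin(m)^3 - 12.7735*sin(m)^2 - 23.1322*sin(m) + 28.4089)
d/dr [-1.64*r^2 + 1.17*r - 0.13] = 1.17 - 3.28*r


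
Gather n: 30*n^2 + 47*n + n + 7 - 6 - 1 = 30*n^2 + 48*n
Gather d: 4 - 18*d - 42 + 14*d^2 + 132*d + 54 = 14*d^2 + 114*d + 16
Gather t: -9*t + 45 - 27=18 - 9*t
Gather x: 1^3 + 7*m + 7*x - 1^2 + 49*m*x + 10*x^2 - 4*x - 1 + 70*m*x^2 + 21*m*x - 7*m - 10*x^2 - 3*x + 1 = 70*m*x^2 + 70*m*x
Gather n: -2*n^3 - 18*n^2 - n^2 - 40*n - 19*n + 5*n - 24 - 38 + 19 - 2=-2*n^3 - 19*n^2 - 54*n - 45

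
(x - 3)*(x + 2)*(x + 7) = x^3 + 6*x^2 - 13*x - 42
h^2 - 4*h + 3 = (h - 3)*(h - 1)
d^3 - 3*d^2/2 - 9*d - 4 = (d - 4)*(d + 1/2)*(d + 2)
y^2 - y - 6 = (y - 3)*(y + 2)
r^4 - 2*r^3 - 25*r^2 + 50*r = r*(r - 5)*(r - 2)*(r + 5)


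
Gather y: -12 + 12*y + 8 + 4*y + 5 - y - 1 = 15*y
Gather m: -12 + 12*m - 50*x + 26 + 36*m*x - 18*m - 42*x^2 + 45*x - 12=m*(36*x - 6) - 42*x^2 - 5*x + 2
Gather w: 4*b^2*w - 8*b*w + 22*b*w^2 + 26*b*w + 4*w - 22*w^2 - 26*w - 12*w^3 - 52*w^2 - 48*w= -12*w^3 + w^2*(22*b - 74) + w*(4*b^2 + 18*b - 70)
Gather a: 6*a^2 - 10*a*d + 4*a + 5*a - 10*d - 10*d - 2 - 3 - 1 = 6*a^2 + a*(9 - 10*d) - 20*d - 6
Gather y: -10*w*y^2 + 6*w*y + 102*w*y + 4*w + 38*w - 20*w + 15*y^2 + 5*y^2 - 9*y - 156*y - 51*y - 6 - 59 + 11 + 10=22*w + y^2*(20 - 10*w) + y*(108*w - 216) - 44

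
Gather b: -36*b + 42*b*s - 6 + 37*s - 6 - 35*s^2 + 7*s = b*(42*s - 36) - 35*s^2 + 44*s - 12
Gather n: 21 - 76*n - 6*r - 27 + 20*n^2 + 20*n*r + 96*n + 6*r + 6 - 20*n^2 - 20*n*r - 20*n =0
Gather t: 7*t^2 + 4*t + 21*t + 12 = 7*t^2 + 25*t + 12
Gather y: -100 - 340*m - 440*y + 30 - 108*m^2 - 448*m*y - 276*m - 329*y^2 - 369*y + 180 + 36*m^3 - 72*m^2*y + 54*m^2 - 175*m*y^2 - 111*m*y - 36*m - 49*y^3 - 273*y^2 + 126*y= 36*m^3 - 54*m^2 - 652*m - 49*y^3 + y^2*(-175*m - 602) + y*(-72*m^2 - 559*m - 683) + 110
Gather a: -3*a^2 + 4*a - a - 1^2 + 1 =-3*a^2 + 3*a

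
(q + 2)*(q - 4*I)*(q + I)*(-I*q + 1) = -I*q^4 - 2*q^3 - 2*I*q^3 - 4*q^2 - 7*I*q^2 + 4*q - 14*I*q + 8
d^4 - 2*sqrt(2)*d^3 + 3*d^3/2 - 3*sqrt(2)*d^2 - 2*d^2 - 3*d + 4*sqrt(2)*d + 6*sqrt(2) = (d + 3/2)*(d - 2*sqrt(2))*(d - sqrt(2))*(d + sqrt(2))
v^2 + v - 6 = (v - 2)*(v + 3)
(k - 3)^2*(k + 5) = k^3 - k^2 - 21*k + 45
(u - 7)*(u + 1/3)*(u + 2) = u^3 - 14*u^2/3 - 47*u/3 - 14/3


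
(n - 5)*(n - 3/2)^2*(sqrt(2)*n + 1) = sqrt(2)*n^4 - 8*sqrt(2)*n^3 + n^3 - 8*n^2 + 69*sqrt(2)*n^2/4 - 45*sqrt(2)*n/4 + 69*n/4 - 45/4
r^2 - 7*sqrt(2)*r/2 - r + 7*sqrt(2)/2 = (r - 1)*(r - 7*sqrt(2)/2)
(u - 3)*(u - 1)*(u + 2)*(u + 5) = u^4 + 3*u^3 - 15*u^2 - 19*u + 30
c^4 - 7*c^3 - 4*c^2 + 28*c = c*(c - 7)*(c - 2)*(c + 2)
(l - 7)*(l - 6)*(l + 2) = l^3 - 11*l^2 + 16*l + 84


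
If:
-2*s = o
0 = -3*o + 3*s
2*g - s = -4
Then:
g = -2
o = 0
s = 0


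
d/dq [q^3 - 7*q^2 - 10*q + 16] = 3*q^2 - 14*q - 10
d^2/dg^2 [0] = 0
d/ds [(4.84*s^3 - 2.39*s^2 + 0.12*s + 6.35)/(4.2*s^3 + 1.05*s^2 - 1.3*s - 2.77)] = (15.12*s^4 - 13.592*s^3 - 117.2494*s^2 - 0.0943999999999985*s + 7.9226)/(17.64*s^6 + 8.82*s^5 - 9.8175*s^4 - 25.998*s^3 - 4.127*s^2 + 7.202*s + 7.6729)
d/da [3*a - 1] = 3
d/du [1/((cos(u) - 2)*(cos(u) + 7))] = (2*cos(u) + 5)*sin(u)/((cos(u) - 2)^2*(cos(u) + 7)^2)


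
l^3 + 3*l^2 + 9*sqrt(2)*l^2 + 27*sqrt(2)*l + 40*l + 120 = (l + 3)*(l + 4*sqrt(2))*(l + 5*sqrt(2))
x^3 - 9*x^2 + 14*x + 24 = (x - 6)*(x - 4)*(x + 1)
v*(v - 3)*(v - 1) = v^3 - 4*v^2 + 3*v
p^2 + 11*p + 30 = (p + 5)*(p + 6)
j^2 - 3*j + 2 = (j - 2)*(j - 1)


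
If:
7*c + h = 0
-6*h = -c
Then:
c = 0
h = 0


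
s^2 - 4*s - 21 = (s - 7)*(s + 3)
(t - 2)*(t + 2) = t^2 - 4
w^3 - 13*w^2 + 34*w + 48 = (w - 8)*(w - 6)*(w + 1)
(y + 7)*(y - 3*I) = y^2 + 7*y - 3*I*y - 21*I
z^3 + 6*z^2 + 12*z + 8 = (z + 2)^3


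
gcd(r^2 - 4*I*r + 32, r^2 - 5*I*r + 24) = r - 8*I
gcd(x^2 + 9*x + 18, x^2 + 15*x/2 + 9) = x + 6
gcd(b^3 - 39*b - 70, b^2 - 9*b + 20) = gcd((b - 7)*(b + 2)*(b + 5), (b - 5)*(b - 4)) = 1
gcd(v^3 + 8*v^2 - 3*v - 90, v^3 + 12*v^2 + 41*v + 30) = v^2 + 11*v + 30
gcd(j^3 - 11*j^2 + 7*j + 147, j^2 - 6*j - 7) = j - 7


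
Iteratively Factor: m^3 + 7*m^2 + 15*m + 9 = (m + 1)*(m^2 + 6*m + 9) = (m + 1)*(m + 3)*(m + 3)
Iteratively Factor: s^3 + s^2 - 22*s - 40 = (s + 2)*(s^2 - s - 20) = (s - 5)*(s + 2)*(s + 4)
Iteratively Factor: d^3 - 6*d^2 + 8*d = (d)*(d^2 - 6*d + 8) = d*(d - 2)*(d - 4)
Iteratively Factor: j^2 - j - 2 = (j + 1)*(j - 2)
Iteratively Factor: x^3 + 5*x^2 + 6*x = (x + 2)*(x^2 + 3*x) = x*(x + 2)*(x + 3)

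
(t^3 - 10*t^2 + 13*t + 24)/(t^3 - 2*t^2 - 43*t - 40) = (t - 3)/(t + 5)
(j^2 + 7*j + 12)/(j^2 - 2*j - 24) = (j + 3)/(j - 6)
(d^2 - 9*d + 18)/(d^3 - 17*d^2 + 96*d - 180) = (d - 3)/(d^2 - 11*d + 30)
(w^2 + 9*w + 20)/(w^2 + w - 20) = (w + 4)/(w - 4)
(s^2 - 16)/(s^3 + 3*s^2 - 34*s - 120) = (s - 4)/(s^2 - s - 30)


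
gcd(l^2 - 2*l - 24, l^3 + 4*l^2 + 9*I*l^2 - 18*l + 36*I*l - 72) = l + 4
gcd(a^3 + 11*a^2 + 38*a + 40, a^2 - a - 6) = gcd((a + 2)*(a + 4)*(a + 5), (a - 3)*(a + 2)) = a + 2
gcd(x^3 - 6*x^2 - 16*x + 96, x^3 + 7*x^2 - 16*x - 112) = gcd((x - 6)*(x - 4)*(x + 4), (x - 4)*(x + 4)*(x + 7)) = x^2 - 16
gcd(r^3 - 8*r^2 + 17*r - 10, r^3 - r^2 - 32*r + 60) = r^2 - 7*r + 10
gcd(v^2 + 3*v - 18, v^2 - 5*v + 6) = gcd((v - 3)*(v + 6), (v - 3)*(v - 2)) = v - 3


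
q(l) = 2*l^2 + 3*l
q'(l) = 4*l + 3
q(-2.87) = 7.86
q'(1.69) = 9.76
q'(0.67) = 5.68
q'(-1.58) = -3.32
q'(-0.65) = 0.40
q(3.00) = 27.00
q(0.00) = 0.00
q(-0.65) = -1.10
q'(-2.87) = -8.48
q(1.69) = 10.78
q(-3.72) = 16.52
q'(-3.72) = -11.88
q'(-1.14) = -1.56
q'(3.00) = 15.00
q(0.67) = 2.91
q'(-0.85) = -0.40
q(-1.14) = -0.82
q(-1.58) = 0.25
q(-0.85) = -1.10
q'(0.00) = 3.00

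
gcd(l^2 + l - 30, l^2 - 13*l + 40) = l - 5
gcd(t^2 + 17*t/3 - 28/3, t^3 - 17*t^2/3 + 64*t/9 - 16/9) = t - 4/3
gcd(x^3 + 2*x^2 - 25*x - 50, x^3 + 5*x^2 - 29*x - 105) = x - 5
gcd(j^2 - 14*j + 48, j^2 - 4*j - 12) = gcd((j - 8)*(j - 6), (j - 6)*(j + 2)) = j - 6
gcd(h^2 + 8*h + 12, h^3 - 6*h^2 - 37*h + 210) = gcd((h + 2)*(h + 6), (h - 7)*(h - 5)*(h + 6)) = h + 6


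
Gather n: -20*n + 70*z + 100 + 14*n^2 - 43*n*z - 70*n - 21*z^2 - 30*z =14*n^2 + n*(-43*z - 90) - 21*z^2 + 40*z + 100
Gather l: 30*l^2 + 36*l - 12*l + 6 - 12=30*l^2 + 24*l - 6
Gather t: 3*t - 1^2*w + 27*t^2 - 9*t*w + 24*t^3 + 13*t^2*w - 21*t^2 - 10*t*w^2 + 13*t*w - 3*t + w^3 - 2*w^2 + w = 24*t^3 + t^2*(13*w + 6) + t*(-10*w^2 + 4*w) + w^3 - 2*w^2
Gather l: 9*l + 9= 9*l + 9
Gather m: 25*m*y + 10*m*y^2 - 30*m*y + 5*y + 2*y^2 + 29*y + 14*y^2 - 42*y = m*(10*y^2 - 5*y) + 16*y^2 - 8*y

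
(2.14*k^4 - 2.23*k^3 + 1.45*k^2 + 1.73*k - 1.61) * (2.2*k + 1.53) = 4.708*k^5 - 1.6318*k^4 - 0.2219*k^3 + 6.0245*k^2 - 0.895100000000001*k - 2.4633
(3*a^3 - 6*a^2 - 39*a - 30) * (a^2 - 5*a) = 3*a^5 - 21*a^4 - 9*a^3 + 165*a^2 + 150*a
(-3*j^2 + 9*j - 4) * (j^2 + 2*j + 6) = -3*j^4 + 3*j^3 - 4*j^2 + 46*j - 24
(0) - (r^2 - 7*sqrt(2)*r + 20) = -r^2 + 7*sqrt(2)*r - 20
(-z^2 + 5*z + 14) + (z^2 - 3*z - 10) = 2*z + 4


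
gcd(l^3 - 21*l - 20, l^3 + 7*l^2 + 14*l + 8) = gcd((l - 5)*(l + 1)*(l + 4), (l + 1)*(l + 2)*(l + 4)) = l^2 + 5*l + 4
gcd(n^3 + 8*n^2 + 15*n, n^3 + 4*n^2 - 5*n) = n^2 + 5*n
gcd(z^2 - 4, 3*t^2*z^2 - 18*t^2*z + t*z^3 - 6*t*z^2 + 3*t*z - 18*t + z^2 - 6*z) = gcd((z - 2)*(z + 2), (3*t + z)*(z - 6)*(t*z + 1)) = 1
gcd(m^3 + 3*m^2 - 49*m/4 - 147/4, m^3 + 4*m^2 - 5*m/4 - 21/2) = m + 7/2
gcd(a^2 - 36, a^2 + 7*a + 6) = a + 6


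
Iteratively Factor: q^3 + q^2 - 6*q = (q)*(q^2 + q - 6) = q*(q + 3)*(q - 2)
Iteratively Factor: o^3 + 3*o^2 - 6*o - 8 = (o - 2)*(o^2 + 5*o + 4) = (o - 2)*(o + 1)*(o + 4)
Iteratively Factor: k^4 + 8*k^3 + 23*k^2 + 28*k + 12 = (k + 1)*(k^3 + 7*k^2 + 16*k + 12) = (k + 1)*(k + 3)*(k^2 + 4*k + 4) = (k + 1)*(k + 2)*(k + 3)*(k + 2)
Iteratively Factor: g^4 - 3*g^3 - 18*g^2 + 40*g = (g - 2)*(g^3 - g^2 - 20*g) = (g - 5)*(g - 2)*(g^2 + 4*g) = g*(g - 5)*(g - 2)*(g + 4)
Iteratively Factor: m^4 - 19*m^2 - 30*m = (m - 5)*(m^3 + 5*m^2 + 6*m) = m*(m - 5)*(m^2 + 5*m + 6) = m*(m - 5)*(m + 3)*(m + 2)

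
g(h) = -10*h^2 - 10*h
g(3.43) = -151.95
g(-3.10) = -65.10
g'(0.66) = -23.20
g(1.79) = -49.94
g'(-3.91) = 68.20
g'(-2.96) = 49.20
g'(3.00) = -70.00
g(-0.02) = 0.20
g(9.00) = -900.00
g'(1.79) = -45.80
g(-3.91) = -113.78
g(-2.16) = -25.06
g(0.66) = -10.96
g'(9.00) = -190.00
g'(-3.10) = 52.00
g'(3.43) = -78.60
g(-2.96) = -58.02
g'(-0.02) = -9.60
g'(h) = -20*h - 10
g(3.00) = -120.00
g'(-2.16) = 33.20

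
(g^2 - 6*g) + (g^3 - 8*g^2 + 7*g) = g^3 - 7*g^2 + g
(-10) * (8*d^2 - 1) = 10 - 80*d^2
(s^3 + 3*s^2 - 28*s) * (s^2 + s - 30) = s^5 + 4*s^4 - 55*s^3 - 118*s^2 + 840*s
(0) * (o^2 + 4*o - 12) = 0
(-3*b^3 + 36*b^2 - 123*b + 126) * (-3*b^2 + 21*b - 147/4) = 9*b^5 - 171*b^4 + 4941*b^3/4 - 4284*b^2 + 28665*b/4 - 9261/2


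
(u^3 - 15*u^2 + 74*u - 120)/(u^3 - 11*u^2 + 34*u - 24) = (u - 5)/(u - 1)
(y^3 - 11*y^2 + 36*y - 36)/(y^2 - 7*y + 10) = (y^2 - 9*y + 18)/(y - 5)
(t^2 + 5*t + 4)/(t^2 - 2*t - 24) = (t + 1)/(t - 6)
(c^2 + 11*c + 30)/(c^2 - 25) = (c + 6)/(c - 5)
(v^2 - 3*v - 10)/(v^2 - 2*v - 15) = (v + 2)/(v + 3)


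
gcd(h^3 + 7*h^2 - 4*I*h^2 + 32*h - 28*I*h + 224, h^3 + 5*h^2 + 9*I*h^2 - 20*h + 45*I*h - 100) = h + 4*I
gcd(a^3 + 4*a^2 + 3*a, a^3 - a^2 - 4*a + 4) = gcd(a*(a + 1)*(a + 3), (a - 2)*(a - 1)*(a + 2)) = 1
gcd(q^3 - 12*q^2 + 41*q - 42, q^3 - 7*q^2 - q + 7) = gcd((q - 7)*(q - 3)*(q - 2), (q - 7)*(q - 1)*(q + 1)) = q - 7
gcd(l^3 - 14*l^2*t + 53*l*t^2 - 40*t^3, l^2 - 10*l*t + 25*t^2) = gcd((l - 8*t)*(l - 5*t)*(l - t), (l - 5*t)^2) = -l + 5*t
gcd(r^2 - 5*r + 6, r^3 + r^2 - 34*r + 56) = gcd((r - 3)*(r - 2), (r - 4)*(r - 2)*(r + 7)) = r - 2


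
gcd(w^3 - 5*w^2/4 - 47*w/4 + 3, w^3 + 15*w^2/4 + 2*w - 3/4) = w^2 + 11*w/4 - 3/4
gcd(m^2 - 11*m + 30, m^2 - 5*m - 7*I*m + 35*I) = m - 5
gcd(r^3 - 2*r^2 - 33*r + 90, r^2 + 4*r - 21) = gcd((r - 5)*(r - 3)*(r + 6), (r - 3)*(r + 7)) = r - 3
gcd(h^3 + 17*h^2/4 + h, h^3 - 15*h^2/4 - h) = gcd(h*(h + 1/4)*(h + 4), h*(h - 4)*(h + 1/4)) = h^2 + h/4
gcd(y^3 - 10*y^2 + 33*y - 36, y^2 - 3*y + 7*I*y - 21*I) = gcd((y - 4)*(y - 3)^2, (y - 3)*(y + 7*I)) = y - 3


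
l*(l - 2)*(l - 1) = l^3 - 3*l^2 + 2*l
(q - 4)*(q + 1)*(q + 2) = q^3 - q^2 - 10*q - 8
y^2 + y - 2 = (y - 1)*(y + 2)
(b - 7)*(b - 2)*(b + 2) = b^3 - 7*b^2 - 4*b + 28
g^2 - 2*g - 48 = (g - 8)*(g + 6)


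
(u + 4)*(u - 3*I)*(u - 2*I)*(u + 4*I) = u^4 + 4*u^3 - I*u^3 + 14*u^2 - 4*I*u^2 + 56*u - 24*I*u - 96*I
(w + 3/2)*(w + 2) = w^2 + 7*w/2 + 3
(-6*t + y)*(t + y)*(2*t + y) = -12*t^3 - 16*t^2*y - 3*t*y^2 + y^3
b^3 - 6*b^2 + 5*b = b*(b - 5)*(b - 1)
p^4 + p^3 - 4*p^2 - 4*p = p*(p - 2)*(p + 1)*(p + 2)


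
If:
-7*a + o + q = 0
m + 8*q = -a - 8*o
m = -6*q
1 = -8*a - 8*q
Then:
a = -1/84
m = 19/28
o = 5/168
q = -19/168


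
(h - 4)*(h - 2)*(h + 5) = h^3 - h^2 - 22*h + 40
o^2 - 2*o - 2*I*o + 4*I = (o - 2)*(o - 2*I)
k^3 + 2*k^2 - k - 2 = (k - 1)*(k + 1)*(k + 2)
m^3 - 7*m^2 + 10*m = m*(m - 5)*(m - 2)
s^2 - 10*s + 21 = (s - 7)*(s - 3)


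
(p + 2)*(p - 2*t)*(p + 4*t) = p^3 + 2*p^2*t + 2*p^2 - 8*p*t^2 + 4*p*t - 16*t^2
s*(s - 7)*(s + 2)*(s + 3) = s^4 - 2*s^3 - 29*s^2 - 42*s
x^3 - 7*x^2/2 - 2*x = x*(x - 4)*(x + 1/2)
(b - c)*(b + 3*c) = b^2 + 2*b*c - 3*c^2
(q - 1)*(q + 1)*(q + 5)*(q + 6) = q^4 + 11*q^3 + 29*q^2 - 11*q - 30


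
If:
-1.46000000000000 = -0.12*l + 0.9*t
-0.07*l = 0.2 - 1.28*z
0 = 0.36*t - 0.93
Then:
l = 31.54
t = 2.58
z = 1.88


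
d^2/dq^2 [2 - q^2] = -2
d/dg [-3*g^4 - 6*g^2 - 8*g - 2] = -12*g^3 - 12*g - 8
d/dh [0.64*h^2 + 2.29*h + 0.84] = 1.28*h + 2.29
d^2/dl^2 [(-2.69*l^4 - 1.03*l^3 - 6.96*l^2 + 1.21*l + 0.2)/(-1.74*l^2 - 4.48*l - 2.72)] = (16.288488*l^6 + 125.814528*l^5 + 400.323648*l^4 + 440.227704*l^3 + 112.852512*l^2 + 70.7280000000001*l + 126.33984)/(5.268024*l^6 + 40.690944*l^5 + 129.472704*l^4 + 217.133056*l^3 + 202.394112*l^2 + 99.434496*l + 20.123648)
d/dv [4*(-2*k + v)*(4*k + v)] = 8*k + 8*v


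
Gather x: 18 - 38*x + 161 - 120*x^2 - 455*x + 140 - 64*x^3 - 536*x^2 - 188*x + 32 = -64*x^3 - 656*x^2 - 681*x + 351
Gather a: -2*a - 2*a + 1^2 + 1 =2 - 4*a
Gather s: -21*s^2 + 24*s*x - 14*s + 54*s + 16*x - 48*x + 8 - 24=-21*s^2 + s*(24*x + 40) - 32*x - 16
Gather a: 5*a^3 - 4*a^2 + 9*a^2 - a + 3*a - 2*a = 5*a^3 + 5*a^2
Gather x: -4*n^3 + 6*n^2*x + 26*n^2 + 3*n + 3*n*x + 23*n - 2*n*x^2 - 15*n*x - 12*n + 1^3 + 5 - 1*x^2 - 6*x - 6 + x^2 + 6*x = -4*n^3 + 26*n^2 - 2*n*x^2 + 14*n + x*(6*n^2 - 12*n)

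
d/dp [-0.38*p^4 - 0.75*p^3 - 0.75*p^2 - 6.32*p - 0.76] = -1.52*p^3 - 2.25*p^2 - 1.5*p - 6.32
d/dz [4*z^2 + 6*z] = 8*z + 6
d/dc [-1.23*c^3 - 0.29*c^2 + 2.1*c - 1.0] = -3.69*c^2 - 0.58*c + 2.1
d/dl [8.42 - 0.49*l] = -0.490000000000000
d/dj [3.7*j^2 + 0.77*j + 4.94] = 7.4*j + 0.77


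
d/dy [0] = 0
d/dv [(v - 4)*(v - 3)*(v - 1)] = 3*v^2 - 16*v + 19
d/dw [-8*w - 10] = -8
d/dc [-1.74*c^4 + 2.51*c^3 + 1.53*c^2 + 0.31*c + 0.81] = -6.96*c^3 + 7.53*c^2 + 3.06*c + 0.31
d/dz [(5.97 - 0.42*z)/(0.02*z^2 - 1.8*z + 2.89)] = (0.0084*z^2 - 0.2388*z + 9.5322)/(0.0004*z^4 - 0.072*z^3 + 3.3556*z^2 - 10.404*z + 8.3521)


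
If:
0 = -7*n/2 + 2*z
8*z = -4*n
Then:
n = 0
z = 0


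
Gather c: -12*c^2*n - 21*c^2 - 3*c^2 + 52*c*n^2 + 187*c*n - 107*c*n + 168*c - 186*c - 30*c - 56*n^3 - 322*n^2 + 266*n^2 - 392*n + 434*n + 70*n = c^2*(-12*n - 24) + c*(52*n^2 + 80*n - 48) - 56*n^3 - 56*n^2 + 112*n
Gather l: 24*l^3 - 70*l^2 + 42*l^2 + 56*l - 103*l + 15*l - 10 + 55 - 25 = 24*l^3 - 28*l^2 - 32*l + 20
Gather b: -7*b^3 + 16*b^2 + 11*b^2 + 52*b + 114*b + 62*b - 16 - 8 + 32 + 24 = -7*b^3 + 27*b^2 + 228*b + 32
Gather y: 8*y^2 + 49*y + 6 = 8*y^2 + 49*y + 6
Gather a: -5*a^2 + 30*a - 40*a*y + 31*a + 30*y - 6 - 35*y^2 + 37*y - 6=-5*a^2 + a*(61 - 40*y) - 35*y^2 + 67*y - 12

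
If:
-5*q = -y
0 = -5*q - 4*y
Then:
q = 0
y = 0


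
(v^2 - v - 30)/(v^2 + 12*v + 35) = (v - 6)/(v + 7)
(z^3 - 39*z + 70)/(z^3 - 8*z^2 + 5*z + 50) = (z^2 + 5*z - 14)/(z^2 - 3*z - 10)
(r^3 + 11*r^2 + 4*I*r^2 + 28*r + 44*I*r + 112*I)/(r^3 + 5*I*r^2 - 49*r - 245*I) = (r^2 + 4*r*(1 + I) + 16*I)/(r^2 + r*(-7 + 5*I) - 35*I)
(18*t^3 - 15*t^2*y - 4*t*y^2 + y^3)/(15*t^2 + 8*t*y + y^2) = (6*t^2 - 7*t*y + y^2)/(5*t + y)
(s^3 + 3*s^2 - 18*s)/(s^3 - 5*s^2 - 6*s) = (-s^2 - 3*s + 18)/(-s^2 + 5*s + 6)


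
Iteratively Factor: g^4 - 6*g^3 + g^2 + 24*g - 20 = (g - 1)*(g^3 - 5*g^2 - 4*g + 20) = (g - 2)*(g - 1)*(g^2 - 3*g - 10) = (g - 2)*(g - 1)*(g + 2)*(g - 5)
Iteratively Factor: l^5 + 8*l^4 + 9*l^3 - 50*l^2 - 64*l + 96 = (l + 4)*(l^4 + 4*l^3 - 7*l^2 - 22*l + 24) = (l + 3)*(l + 4)*(l^3 + l^2 - 10*l + 8) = (l - 1)*(l + 3)*(l + 4)*(l^2 + 2*l - 8) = (l - 2)*(l - 1)*(l + 3)*(l + 4)*(l + 4)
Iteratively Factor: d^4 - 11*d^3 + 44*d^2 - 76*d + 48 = (d - 4)*(d^3 - 7*d^2 + 16*d - 12) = (d - 4)*(d - 2)*(d^2 - 5*d + 6) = (d - 4)*(d - 3)*(d - 2)*(d - 2)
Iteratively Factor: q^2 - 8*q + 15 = (q - 5)*(q - 3)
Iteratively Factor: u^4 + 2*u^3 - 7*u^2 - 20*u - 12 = (u + 2)*(u^3 - 7*u - 6) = (u - 3)*(u + 2)*(u^2 + 3*u + 2) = (u - 3)*(u + 2)^2*(u + 1)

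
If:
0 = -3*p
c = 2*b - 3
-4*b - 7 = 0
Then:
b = -7/4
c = -13/2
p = 0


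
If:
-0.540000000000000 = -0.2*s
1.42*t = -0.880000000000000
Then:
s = 2.70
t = -0.62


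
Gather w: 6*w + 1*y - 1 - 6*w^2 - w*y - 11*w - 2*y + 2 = -6*w^2 + w*(-y - 5) - y + 1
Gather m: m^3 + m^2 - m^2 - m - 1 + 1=m^3 - m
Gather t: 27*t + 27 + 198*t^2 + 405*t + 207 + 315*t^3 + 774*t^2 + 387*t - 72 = 315*t^3 + 972*t^2 + 819*t + 162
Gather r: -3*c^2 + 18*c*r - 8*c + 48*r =-3*c^2 - 8*c + r*(18*c + 48)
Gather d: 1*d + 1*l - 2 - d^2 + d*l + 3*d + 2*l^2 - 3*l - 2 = -d^2 + d*(l + 4) + 2*l^2 - 2*l - 4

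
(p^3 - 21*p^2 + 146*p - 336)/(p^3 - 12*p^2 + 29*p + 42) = (p - 8)/(p + 1)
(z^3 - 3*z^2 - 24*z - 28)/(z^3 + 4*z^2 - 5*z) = (z^3 - 3*z^2 - 24*z - 28)/(z*(z^2 + 4*z - 5))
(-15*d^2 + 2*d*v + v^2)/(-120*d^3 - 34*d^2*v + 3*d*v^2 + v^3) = (-3*d + v)/(-24*d^2 - 2*d*v + v^2)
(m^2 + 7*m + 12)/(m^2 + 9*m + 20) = (m + 3)/(m + 5)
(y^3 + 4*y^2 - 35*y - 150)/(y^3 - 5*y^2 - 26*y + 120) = (y + 5)/(y - 4)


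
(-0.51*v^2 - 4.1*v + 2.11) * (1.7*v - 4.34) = -0.867*v^3 - 4.7566*v^2 + 21.381*v - 9.1574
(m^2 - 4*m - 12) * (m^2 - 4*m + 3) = m^4 - 8*m^3 + 7*m^2 + 36*m - 36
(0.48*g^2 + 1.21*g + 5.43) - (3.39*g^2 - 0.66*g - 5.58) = -2.91*g^2 + 1.87*g + 11.01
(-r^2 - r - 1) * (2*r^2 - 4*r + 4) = -2*r^4 + 2*r^3 - 2*r^2 - 4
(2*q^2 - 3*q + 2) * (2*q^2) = 4*q^4 - 6*q^3 + 4*q^2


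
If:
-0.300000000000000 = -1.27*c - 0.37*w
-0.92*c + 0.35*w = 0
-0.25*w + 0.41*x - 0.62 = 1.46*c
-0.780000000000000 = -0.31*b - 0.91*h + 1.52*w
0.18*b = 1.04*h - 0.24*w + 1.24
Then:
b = 4.97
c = 0.13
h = -0.25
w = 0.35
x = 2.20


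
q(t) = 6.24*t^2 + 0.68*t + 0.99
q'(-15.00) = -186.52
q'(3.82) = 48.35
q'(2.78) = 35.37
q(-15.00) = 1394.79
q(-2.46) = 37.08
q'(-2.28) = -27.77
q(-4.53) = 125.96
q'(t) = 12.48*t + 0.68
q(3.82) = 94.64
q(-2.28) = 31.88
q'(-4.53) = -55.85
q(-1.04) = 7.03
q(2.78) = 51.11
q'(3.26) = 41.36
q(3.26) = 69.52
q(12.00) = 907.71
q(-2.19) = 29.43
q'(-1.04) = -12.30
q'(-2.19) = -26.65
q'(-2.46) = -30.02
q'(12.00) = 150.44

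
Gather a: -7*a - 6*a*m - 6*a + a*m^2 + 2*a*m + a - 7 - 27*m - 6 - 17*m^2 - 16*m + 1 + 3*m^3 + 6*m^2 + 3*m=a*(m^2 - 4*m - 12) + 3*m^3 - 11*m^2 - 40*m - 12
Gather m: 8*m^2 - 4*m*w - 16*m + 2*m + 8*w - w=8*m^2 + m*(-4*w - 14) + 7*w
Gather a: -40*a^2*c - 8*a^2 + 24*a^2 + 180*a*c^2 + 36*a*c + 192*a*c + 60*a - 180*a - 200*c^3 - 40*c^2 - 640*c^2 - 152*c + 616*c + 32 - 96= a^2*(16 - 40*c) + a*(180*c^2 + 228*c - 120) - 200*c^3 - 680*c^2 + 464*c - 64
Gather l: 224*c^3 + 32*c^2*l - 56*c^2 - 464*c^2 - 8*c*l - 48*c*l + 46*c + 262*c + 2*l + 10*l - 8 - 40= 224*c^3 - 520*c^2 + 308*c + l*(32*c^2 - 56*c + 12) - 48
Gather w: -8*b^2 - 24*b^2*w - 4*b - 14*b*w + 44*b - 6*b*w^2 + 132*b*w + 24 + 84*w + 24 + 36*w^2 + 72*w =-8*b^2 + 40*b + w^2*(36 - 6*b) + w*(-24*b^2 + 118*b + 156) + 48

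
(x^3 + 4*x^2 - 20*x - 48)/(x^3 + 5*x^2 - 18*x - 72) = (x + 2)/(x + 3)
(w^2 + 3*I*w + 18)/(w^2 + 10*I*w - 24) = (w - 3*I)/(w + 4*I)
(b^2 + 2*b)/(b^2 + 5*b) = (b + 2)/(b + 5)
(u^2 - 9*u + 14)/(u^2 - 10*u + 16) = (u - 7)/(u - 8)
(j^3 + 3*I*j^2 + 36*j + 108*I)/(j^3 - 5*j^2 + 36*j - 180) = (j + 3*I)/(j - 5)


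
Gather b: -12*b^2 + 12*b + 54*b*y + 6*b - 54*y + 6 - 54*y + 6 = -12*b^2 + b*(54*y + 18) - 108*y + 12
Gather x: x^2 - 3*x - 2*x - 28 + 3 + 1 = x^2 - 5*x - 24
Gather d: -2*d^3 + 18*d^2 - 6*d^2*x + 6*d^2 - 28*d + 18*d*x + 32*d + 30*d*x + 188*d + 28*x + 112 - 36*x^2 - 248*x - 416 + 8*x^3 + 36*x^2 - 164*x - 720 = -2*d^3 + d^2*(24 - 6*x) + d*(48*x + 192) + 8*x^3 - 384*x - 1024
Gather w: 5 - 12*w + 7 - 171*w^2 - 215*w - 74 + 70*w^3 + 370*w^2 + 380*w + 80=70*w^3 + 199*w^2 + 153*w + 18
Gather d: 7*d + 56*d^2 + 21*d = 56*d^2 + 28*d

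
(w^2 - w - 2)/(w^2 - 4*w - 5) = (w - 2)/(w - 5)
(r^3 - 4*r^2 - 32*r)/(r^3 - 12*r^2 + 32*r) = (r + 4)/(r - 4)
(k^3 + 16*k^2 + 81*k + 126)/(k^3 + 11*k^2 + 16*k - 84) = (k + 3)/(k - 2)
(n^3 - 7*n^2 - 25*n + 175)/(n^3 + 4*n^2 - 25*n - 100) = (n - 7)/(n + 4)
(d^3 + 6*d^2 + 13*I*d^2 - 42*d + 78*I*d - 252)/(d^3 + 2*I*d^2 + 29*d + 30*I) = (d^2 + d*(6 + 7*I) + 42*I)/(d^2 - 4*I*d + 5)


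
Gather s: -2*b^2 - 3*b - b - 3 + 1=-2*b^2 - 4*b - 2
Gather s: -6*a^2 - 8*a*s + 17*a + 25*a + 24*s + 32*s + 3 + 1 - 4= -6*a^2 + 42*a + s*(56 - 8*a)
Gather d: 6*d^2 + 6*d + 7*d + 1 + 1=6*d^2 + 13*d + 2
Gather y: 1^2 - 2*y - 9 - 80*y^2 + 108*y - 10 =-80*y^2 + 106*y - 18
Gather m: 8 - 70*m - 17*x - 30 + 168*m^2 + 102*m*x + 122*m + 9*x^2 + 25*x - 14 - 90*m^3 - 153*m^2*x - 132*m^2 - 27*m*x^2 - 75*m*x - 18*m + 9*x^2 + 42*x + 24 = -90*m^3 + m^2*(36 - 153*x) + m*(-27*x^2 + 27*x + 34) + 18*x^2 + 50*x - 12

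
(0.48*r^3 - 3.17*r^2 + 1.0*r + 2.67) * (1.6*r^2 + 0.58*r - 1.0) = 0.768*r^5 - 4.7936*r^4 - 0.7186*r^3 + 8.022*r^2 + 0.5486*r - 2.67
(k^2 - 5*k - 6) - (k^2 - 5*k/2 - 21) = 15 - 5*k/2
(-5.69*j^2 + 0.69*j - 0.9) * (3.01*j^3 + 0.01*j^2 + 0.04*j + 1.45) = -17.1269*j^5 + 2.02*j^4 - 2.9297*j^3 - 8.2319*j^2 + 0.9645*j - 1.305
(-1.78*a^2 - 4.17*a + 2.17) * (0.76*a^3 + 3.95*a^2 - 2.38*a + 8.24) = -1.3528*a^5 - 10.2002*a^4 - 10.5859*a^3 + 3.8289*a^2 - 39.5254*a + 17.8808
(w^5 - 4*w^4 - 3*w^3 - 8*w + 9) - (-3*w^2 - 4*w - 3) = w^5 - 4*w^4 - 3*w^3 + 3*w^2 - 4*w + 12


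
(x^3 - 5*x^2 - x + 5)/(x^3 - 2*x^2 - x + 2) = (x - 5)/(x - 2)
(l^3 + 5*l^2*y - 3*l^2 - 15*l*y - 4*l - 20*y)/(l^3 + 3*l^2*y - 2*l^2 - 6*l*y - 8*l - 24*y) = (l^2 + 5*l*y + l + 5*y)/(l^2 + 3*l*y + 2*l + 6*y)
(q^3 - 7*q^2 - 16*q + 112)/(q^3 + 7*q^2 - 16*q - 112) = (q - 7)/(q + 7)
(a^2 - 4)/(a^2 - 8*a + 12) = (a + 2)/(a - 6)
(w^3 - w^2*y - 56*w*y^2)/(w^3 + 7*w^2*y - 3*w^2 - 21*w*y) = (w - 8*y)/(w - 3)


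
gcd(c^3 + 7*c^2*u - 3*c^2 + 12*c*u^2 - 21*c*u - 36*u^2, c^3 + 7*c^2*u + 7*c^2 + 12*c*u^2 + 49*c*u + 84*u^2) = c^2 + 7*c*u + 12*u^2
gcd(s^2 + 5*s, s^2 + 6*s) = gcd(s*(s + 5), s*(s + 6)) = s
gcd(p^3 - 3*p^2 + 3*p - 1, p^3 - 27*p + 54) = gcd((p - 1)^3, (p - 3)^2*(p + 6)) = 1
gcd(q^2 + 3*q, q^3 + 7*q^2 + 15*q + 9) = q + 3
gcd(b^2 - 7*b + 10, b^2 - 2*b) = b - 2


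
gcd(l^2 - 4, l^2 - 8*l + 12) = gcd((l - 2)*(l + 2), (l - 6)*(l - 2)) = l - 2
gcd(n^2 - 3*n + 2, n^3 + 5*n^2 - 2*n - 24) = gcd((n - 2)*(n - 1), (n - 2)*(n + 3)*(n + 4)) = n - 2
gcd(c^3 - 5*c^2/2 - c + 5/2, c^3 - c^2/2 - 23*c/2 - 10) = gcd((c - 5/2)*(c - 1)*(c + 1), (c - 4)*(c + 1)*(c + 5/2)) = c + 1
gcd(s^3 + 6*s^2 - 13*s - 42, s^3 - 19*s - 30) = s + 2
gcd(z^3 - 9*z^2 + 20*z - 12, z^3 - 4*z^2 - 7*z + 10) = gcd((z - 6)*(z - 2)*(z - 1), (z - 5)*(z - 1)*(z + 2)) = z - 1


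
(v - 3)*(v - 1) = v^2 - 4*v + 3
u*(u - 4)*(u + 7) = u^3 + 3*u^2 - 28*u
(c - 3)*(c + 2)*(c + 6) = c^3 + 5*c^2 - 12*c - 36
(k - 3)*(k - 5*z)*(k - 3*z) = k^3 - 8*k^2*z - 3*k^2 + 15*k*z^2 + 24*k*z - 45*z^2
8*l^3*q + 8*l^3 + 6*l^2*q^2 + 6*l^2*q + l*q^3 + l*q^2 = (2*l + q)*(4*l + q)*(l*q + l)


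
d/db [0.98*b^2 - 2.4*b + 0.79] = 1.96*b - 2.4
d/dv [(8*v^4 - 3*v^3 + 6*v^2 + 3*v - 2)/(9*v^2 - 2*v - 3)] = (144*v^5 - 75*v^4 - 84*v^3 - 12*v^2 - 13)/(81*v^4 - 36*v^3 - 50*v^2 + 12*v + 9)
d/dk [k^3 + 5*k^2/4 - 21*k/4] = 3*k^2 + 5*k/2 - 21/4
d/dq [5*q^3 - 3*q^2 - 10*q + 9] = 15*q^2 - 6*q - 10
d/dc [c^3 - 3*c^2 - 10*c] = 3*c^2 - 6*c - 10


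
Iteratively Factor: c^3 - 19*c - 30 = (c + 3)*(c^2 - 3*c - 10) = (c + 2)*(c + 3)*(c - 5)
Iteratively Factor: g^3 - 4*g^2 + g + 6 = (g - 2)*(g^2 - 2*g - 3) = (g - 3)*(g - 2)*(g + 1)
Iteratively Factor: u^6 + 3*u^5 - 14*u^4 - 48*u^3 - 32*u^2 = (u + 4)*(u^5 - u^4 - 10*u^3 - 8*u^2) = (u - 4)*(u + 4)*(u^4 + 3*u^3 + 2*u^2) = (u - 4)*(u + 2)*(u + 4)*(u^3 + u^2) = u*(u - 4)*(u + 2)*(u + 4)*(u^2 + u) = u*(u - 4)*(u + 1)*(u + 2)*(u + 4)*(u)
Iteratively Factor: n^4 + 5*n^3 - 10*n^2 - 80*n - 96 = (n + 4)*(n^3 + n^2 - 14*n - 24) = (n + 2)*(n + 4)*(n^2 - n - 12) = (n - 4)*(n + 2)*(n + 4)*(n + 3)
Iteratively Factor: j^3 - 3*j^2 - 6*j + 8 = (j + 2)*(j^2 - 5*j + 4) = (j - 1)*(j + 2)*(j - 4)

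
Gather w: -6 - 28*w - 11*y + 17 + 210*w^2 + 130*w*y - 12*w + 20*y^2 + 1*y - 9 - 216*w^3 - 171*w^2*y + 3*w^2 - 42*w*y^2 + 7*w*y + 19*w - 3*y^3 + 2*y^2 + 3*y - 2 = -216*w^3 + w^2*(213 - 171*y) + w*(-42*y^2 + 137*y - 21) - 3*y^3 + 22*y^2 - 7*y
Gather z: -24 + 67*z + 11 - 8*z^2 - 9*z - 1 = -8*z^2 + 58*z - 14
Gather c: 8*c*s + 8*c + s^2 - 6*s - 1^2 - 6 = c*(8*s + 8) + s^2 - 6*s - 7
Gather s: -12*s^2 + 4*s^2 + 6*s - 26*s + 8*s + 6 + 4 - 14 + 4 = -8*s^2 - 12*s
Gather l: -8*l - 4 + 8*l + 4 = 0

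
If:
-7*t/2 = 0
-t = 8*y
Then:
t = 0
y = 0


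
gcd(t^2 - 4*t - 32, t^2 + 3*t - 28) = 1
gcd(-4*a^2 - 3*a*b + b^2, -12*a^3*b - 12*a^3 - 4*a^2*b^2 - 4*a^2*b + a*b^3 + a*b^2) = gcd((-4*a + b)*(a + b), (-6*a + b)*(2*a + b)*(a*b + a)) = 1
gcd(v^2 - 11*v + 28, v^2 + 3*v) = 1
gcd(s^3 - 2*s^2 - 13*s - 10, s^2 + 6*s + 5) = s + 1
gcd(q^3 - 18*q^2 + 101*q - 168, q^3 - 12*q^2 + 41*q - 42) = q^2 - 10*q + 21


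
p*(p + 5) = p^2 + 5*p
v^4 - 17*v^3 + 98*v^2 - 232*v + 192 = (v - 8)*(v - 4)*(v - 3)*(v - 2)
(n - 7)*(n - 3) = n^2 - 10*n + 21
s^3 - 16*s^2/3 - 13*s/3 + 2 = (s - 6)*(s - 1/3)*(s + 1)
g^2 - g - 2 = (g - 2)*(g + 1)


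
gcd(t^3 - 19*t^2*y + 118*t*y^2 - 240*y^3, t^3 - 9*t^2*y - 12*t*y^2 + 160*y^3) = t^2 - 13*t*y + 40*y^2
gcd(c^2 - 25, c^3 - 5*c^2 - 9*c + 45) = c - 5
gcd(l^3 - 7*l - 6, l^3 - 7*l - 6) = l^3 - 7*l - 6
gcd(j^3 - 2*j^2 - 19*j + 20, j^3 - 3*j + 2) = j - 1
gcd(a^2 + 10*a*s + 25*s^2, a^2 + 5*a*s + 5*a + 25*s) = a + 5*s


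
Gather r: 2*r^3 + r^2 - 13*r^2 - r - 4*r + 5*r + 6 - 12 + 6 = 2*r^3 - 12*r^2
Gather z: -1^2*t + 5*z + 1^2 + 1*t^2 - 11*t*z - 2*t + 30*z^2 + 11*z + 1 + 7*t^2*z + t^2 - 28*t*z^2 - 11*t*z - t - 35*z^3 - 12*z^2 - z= 2*t^2 - 4*t - 35*z^3 + z^2*(18 - 28*t) + z*(7*t^2 - 22*t + 15) + 2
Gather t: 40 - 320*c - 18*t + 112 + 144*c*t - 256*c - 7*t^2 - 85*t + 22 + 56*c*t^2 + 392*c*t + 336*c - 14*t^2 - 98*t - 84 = -240*c + t^2*(56*c - 21) + t*(536*c - 201) + 90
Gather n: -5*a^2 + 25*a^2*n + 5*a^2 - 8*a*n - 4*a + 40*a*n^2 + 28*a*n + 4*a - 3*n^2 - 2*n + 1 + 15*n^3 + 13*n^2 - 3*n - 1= 15*n^3 + n^2*(40*a + 10) + n*(25*a^2 + 20*a - 5)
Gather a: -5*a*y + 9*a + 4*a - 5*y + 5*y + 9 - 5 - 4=a*(13 - 5*y)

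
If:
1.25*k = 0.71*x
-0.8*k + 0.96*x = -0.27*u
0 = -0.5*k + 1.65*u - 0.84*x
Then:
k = 0.00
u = 0.00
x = 0.00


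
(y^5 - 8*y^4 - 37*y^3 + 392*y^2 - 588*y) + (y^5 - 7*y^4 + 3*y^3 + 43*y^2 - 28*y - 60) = 2*y^5 - 15*y^4 - 34*y^3 + 435*y^2 - 616*y - 60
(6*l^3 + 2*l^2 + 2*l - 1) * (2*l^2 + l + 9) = 12*l^5 + 10*l^4 + 60*l^3 + 18*l^2 + 17*l - 9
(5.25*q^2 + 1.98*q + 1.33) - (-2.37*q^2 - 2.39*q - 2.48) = 7.62*q^2 + 4.37*q + 3.81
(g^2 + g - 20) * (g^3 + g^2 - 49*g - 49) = g^5 + 2*g^4 - 68*g^3 - 118*g^2 + 931*g + 980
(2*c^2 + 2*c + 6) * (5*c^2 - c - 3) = 10*c^4 + 8*c^3 + 22*c^2 - 12*c - 18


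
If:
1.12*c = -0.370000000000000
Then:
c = -0.33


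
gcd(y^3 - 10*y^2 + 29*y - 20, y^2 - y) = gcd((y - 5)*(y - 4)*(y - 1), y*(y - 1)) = y - 1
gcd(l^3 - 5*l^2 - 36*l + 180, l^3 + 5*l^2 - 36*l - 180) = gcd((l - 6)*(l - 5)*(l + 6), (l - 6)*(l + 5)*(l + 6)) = l^2 - 36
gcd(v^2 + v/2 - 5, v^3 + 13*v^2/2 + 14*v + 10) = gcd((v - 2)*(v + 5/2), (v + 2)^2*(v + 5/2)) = v + 5/2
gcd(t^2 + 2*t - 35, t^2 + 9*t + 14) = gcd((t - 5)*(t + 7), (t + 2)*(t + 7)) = t + 7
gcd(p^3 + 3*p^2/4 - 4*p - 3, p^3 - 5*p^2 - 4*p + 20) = p^2 - 4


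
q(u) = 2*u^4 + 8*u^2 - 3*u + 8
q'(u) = 8*u^3 + 16*u - 3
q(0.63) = 9.60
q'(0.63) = 9.08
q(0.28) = 7.80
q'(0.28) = 1.66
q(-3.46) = 400.79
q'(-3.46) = -389.73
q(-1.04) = 22.11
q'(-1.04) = -28.64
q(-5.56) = 2183.29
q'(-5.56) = -1467.00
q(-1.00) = 21.00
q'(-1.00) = -27.00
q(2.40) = 113.24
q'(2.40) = 145.99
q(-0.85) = 17.37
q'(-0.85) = -21.51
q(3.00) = 233.00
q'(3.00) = 261.00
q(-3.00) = 251.00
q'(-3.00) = -267.00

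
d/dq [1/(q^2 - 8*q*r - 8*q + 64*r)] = 2*(-q + 4*r + 4)/(q^2 - 8*q*r - 8*q + 64*r)^2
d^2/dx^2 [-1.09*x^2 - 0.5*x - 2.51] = -2.18000000000000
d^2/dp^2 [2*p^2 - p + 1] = 4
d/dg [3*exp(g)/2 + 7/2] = 3*exp(g)/2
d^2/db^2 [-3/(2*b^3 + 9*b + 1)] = 18*(2*b*(2*b^3 + 9*b + 1) - 3*(2*b^2 + 3)^2)/(2*b^3 + 9*b + 1)^3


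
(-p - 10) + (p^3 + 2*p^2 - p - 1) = p^3 + 2*p^2 - 2*p - 11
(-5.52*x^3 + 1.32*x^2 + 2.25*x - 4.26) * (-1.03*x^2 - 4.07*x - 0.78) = 5.6856*x^5 + 21.1068*x^4 - 3.3843*x^3 - 5.7993*x^2 + 15.5832*x + 3.3228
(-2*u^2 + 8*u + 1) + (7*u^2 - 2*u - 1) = 5*u^2 + 6*u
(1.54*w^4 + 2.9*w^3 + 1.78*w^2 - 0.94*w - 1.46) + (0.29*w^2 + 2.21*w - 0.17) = 1.54*w^4 + 2.9*w^3 + 2.07*w^2 + 1.27*w - 1.63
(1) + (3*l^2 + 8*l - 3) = 3*l^2 + 8*l - 2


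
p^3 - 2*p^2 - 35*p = p*(p - 7)*(p + 5)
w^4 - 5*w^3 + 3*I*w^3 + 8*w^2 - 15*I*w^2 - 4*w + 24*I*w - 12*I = (w - 2)^2*(w - 1)*(w + 3*I)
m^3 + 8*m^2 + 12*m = m*(m + 2)*(m + 6)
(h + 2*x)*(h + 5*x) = h^2 + 7*h*x + 10*x^2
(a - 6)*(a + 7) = a^2 + a - 42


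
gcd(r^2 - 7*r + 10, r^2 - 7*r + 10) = r^2 - 7*r + 10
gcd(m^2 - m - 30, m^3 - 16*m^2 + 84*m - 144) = m - 6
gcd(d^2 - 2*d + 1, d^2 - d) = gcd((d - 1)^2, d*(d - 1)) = d - 1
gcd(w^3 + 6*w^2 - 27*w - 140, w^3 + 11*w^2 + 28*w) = w^2 + 11*w + 28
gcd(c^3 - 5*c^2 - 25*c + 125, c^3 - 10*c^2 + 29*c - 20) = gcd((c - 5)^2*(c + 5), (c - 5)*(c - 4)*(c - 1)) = c - 5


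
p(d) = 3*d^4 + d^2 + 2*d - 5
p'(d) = 12*d^3 + 2*d + 2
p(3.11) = 291.54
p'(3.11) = 369.18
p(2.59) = 141.88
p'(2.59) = 215.67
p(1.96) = 47.04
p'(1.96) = 96.27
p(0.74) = -2.07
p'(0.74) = 8.34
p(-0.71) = -5.15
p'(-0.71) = -3.71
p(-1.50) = 9.44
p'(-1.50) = -41.50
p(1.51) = 15.90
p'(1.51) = 46.34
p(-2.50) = 113.44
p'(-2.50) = -190.50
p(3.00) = 253.00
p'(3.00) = 332.00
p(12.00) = 62371.00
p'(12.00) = 20762.00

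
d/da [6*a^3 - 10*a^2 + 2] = 2*a*(9*a - 10)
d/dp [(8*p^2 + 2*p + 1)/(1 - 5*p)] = (-40*p^2 + 16*p + 7)/(25*p^2 - 10*p + 1)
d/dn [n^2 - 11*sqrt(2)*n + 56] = 2*n - 11*sqrt(2)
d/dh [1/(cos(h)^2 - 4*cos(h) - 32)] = 2*(cos(h) - 2)*sin(h)/(sin(h)^2 + 4*cos(h) + 31)^2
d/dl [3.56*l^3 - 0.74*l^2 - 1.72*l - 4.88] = 10.68*l^2 - 1.48*l - 1.72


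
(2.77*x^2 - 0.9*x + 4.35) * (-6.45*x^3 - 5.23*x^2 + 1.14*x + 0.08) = -17.8665*x^5 - 8.6821*x^4 - 20.1927*x^3 - 23.5549*x^2 + 4.887*x + 0.348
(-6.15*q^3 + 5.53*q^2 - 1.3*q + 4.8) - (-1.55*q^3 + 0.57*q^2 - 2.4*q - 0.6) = -4.6*q^3 + 4.96*q^2 + 1.1*q + 5.4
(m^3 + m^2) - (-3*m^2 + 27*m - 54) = m^3 + 4*m^2 - 27*m + 54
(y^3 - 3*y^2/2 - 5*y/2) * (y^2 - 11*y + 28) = y^5 - 25*y^4/2 + 42*y^3 - 29*y^2/2 - 70*y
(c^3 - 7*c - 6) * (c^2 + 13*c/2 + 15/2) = c^5 + 13*c^4/2 + c^3/2 - 103*c^2/2 - 183*c/2 - 45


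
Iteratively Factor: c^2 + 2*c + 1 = (c + 1)*(c + 1)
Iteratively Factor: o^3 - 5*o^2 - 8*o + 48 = (o - 4)*(o^2 - o - 12) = (o - 4)^2*(o + 3)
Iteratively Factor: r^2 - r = (r - 1)*(r)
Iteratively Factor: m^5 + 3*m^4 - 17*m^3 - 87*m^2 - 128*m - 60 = (m - 5)*(m^4 + 8*m^3 + 23*m^2 + 28*m + 12) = (m - 5)*(m + 3)*(m^3 + 5*m^2 + 8*m + 4) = (m - 5)*(m + 2)*(m + 3)*(m^2 + 3*m + 2) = (m - 5)*(m + 2)^2*(m + 3)*(m + 1)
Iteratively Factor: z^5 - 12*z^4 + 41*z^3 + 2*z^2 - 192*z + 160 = (z - 5)*(z^4 - 7*z^3 + 6*z^2 + 32*z - 32) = (z - 5)*(z - 4)*(z^3 - 3*z^2 - 6*z + 8) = (z - 5)*(z - 4)^2*(z^2 + z - 2) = (z - 5)*(z - 4)^2*(z + 2)*(z - 1)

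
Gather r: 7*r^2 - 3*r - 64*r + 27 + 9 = 7*r^2 - 67*r + 36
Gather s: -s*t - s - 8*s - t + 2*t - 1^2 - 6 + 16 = s*(-t - 9) + t + 9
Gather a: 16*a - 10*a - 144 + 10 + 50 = 6*a - 84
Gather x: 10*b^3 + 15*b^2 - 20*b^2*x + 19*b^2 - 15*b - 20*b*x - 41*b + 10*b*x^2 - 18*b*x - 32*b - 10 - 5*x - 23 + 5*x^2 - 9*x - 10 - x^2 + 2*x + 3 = 10*b^3 + 34*b^2 - 88*b + x^2*(10*b + 4) + x*(-20*b^2 - 38*b - 12) - 40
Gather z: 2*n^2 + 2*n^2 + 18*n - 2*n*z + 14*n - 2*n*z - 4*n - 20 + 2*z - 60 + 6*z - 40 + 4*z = 4*n^2 + 28*n + z*(12 - 4*n) - 120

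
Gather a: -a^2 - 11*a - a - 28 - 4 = -a^2 - 12*a - 32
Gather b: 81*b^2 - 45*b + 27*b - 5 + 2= 81*b^2 - 18*b - 3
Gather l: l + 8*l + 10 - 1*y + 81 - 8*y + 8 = 9*l - 9*y + 99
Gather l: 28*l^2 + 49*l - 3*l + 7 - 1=28*l^2 + 46*l + 6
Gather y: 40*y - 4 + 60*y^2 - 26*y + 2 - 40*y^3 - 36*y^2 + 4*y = -40*y^3 + 24*y^2 + 18*y - 2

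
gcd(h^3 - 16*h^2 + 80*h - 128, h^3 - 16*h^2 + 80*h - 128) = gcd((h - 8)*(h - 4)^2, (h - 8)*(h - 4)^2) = h^3 - 16*h^2 + 80*h - 128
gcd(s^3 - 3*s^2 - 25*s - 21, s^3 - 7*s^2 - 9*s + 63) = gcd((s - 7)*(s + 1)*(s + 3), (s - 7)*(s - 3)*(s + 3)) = s^2 - 4*s - 21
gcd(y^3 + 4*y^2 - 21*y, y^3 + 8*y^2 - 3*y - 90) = y - 3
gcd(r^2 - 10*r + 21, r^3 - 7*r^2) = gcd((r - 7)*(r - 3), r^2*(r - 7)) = r - 7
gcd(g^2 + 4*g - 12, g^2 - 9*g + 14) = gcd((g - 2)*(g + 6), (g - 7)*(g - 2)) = g - 2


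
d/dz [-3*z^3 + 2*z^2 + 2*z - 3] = -9*z^2 + 4*z + 2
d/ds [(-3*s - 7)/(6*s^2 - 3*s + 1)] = 6*(3*s^2 + 14*s - 4)/(36*s^4 - 36*s^3 + 21*s^2 - 6*s + 1)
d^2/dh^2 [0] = 0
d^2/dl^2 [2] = 0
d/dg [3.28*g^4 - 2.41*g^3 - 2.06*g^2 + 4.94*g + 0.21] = 13.12*g^3 - 7.23*g^2 - 4.12*g + 4.94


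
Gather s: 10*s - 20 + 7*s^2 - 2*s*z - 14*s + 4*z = 7*s^2 + s*(-2*z - 4) + 4*z - 20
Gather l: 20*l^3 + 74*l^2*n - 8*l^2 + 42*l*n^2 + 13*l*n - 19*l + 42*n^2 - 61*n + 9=20*l^3 + l^2*(74*n - 8) + l*(42*n^2 + 13*n - 19) + 42*n^2 - 61*n + 9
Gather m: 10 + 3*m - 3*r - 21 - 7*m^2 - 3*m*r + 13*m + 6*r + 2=-7*m^2 + m*(16 - 3*r) + 3*r - 9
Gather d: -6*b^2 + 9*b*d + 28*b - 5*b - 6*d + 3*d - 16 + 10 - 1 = -6*b^2 + 23*b + d*(9*b - 3) - 7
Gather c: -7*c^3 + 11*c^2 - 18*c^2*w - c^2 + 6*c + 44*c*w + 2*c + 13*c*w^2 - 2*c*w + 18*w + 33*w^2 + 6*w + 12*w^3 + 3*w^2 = -7*c^3 + c^2*(10 - 18*w) + c*(13*w^2 + 42*w + 8) + 12*w^3 + 36*w^2 + 24*w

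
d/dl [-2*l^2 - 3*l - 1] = -4*l - 3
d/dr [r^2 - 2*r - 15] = 2*r - 2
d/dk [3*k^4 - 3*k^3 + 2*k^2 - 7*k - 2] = 12*k^3 - 9*k^2 + 4*k - 7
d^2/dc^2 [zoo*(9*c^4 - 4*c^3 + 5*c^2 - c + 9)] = zoo*(c^2 + c + 1)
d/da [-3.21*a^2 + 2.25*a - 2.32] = 2.25 - 6.42*a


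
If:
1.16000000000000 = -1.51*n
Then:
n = -0.77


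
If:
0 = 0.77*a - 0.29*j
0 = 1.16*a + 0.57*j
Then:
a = 0.00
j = 0.00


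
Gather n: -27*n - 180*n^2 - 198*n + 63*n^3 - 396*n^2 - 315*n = 63*n^3 - 576*n^2 - 540*n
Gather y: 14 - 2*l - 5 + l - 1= 8 - l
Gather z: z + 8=z + 8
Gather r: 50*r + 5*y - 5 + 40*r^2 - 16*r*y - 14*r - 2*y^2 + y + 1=40*r^2 + r*(36 - 16*y) - 2*y^2 + 6*y - 4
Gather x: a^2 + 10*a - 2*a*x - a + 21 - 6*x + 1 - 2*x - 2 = a^2 + 9*a + x*(-2*a - 8) + 20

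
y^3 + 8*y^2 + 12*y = y*(y + 2)*(y + 6)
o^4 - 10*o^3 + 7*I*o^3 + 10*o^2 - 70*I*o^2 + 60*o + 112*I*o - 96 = (o - 8)*(o - 2)*(o + I)*(o + 6*I)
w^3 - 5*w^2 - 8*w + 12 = (w - 6)*(w - 1)*(w + 2)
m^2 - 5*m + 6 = (m - 3)*(m - 2)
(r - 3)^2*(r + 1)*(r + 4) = r^4 - r^3 - 17*r^2 + 21*r + 36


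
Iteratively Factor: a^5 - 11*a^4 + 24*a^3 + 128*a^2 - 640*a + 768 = (a - 3)*(a^4 - 8*a^3 + 128*a - 256) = (a - 4)*(a - 3)*(a^3 - 4*a^2 - 16*a + 64) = (a - 4)^2*(a - 3)*(a^2 - 16) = (a - 4)^3*(a - 3)*(a + 4)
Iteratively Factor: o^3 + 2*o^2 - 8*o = (o - 2)*(o^2 + 4*o) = (o - 2)*(o + 4)*(o)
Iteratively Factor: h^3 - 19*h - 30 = (h + 2)*(h^2 - 2*h - 15) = (h + 2)*(h + 3)*(h - 5)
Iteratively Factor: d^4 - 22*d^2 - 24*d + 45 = (d + 3)*(d^3 - 3*d^2 - 13*d + 15) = (d - 1)*(d + 3)*(d^2 - 2*d - 15) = (d - 5)*(d - 1)*(d + 3)*(d + 3)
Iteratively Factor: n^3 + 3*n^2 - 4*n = (n)*(n^2 + 3*n - 4) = n*(n + 4)*(n - 1)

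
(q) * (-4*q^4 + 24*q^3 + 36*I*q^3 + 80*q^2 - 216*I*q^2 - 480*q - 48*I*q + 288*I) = -4*q^5 + 24*q^4 + 36*I*q^4 + 80*q^3 - 216*I*q^3 - 480*q^2 - 48*I*q^2 + 288*I*q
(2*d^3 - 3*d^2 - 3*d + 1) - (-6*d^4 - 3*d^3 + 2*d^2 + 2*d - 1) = 6*d^4 + 5*d^3 - 5*d^2 - 5*d + 2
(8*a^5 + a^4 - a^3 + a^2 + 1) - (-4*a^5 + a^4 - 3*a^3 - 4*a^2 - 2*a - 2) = 12*a^5 + 2*a^3 + 5*a^2 + 2*a + 3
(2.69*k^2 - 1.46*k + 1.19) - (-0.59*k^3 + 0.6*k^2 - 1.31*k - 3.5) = 0.59*k^3 + 2.09*k^2 - 0.15*k + 4.69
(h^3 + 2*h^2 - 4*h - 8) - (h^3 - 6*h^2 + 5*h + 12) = 8*h^2 - 9*h - 20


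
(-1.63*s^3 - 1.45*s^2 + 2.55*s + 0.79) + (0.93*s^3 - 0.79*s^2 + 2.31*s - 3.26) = -0.7*s^3 - 2.24*s^2 + 4.86*s - 2.47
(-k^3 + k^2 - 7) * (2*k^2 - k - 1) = -2*k^5 + 3*k^4 - 15*k^2 + 7*k + 7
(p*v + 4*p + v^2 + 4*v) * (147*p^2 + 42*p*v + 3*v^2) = 147*p^3*v + 588*p^3 + 189*p^2*v^2 + 756*p^2*v + 45*p*v^3 + 180*p*v^2 + 3*v^4 + 12*v^3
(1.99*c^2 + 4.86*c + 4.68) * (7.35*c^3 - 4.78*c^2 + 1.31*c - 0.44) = 14.6265*c^5 + 26.2088*c^4 + 13.7741*c^3 - 16.8794*c^2 + 3.9924*c - 2.0592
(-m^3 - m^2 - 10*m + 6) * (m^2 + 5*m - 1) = -m^5 - 6*m^4 - 14*m^3 - 43*m^2 + 40*m - 6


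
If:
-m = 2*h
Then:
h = -m/2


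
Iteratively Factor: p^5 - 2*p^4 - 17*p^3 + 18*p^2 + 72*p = (p + 2)*(p^4 - 4*p^3 - 9*p^2 + 36*p) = p*(p + 2)*(p^3 - 4*p^2 - 9*p + 36) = p*(p - 4)*(p + 2)*(p^2 - 9) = p*(p - 4)*(p - 3)*(p + 2)*(p + 3)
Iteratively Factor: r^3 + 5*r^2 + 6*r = (r + 3)*(r^2 + 2*r) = (r + 2)*(r + 3)*(r)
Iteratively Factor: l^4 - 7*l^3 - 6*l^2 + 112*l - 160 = (l + 4)*(l^3 - 11*l^2 + 38*l - 40) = (l - 4)*(l + 4)*(l^2 - 7*l + 10) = (l - 4)*(l - 2)*(l + 4)*(l - 5)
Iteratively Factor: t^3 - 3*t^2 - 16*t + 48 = (t - 3)*(t^2 - 16) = (t - 4)*(t - 3)*(t + 4)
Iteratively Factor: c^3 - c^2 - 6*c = (c + 2)*(c^2 - 3*c) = c*(c + 2)*(c - 3)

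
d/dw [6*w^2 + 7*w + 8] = 12*w + 7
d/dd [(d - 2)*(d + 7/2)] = 2*d + 3/2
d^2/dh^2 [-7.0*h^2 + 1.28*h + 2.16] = -14.0000000000000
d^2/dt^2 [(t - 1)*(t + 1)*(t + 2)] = 6*t + 4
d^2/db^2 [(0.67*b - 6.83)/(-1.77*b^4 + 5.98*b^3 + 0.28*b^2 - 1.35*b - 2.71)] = (-25.188516*b^7 + 541.421052*b^6 - 2310.549036*b^5 + 2872.868022*b^4 + 301.612476*b^3 - 851.050872*b^2 + 645.572868*b + 40.162948)/(5.545233*b^12 - 56.204226*b^11 + 187.256088*b^10 - 183.376819*b^9 - 89.887215*b^8 - 32.696832*b^7 + 305.891759*b^6 + 33.700884*b^5 - 93.163317*b^4 - 135.439059*b^3 + 8.647881*b^2 + 29.743605*b + 19.902511)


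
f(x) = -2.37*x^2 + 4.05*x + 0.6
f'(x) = 4.05 - 4.74*x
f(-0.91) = -5.05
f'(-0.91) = 8.36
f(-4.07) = -55.14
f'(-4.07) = 23.34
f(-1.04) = -6.18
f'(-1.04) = 8.98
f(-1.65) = -12.53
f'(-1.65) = 11.87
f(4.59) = -30.74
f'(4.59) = -17.71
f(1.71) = 0.60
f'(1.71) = -4.06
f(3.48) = -14.01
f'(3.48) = -12.45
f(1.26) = 1.94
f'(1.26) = -1.92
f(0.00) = 0.60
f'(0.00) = 4.05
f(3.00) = -8.58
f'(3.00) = -10.17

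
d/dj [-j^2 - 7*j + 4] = -2*j - 7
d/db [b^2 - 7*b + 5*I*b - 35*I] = 2*b - 7 + 5*I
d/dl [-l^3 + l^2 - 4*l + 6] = -3*l^2 + 2*l - 4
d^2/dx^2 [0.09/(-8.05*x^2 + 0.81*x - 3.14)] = (11.66445*x^2 - 1.17369*x - 0.09*(16.1*x - 0.81)*(32.2*x - 1.62) + 4.54986)/(8.05*x^2 - 0.81*x + 3.14)^3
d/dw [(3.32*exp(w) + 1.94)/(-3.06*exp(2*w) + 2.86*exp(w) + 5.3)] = (10.1592*exp(2*w) + 11.8728*exp(w) + 12.0476)*exp(w)/(9.3636*exp(4*w) - 17.5032*exp(3*w) - 24.2564*exp(2*w) + 30.316*exp(w) + 28.09)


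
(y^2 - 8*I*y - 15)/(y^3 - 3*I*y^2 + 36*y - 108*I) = (y - 5*I)/(y^2 + 36)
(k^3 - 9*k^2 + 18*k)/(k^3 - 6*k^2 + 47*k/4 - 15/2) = 4*k*(k^2 - 9*k + 18)/(4*k^3 - 24*k^2 + 47*k - 30)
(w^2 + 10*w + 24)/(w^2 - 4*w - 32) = (w + 6)/(w - 8)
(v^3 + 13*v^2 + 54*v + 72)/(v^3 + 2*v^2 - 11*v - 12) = (v^2 + 9*v + 18)/(v^2 - 2*v - 3)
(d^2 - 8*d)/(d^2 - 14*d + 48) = d/(d - 6)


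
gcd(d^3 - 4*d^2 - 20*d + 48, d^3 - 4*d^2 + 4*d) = d - 2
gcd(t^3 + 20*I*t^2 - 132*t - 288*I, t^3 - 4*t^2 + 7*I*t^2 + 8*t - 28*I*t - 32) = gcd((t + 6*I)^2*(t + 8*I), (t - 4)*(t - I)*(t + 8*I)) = t + 8*I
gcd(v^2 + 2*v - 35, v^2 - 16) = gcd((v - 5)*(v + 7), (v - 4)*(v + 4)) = 1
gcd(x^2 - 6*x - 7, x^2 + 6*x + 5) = x + 1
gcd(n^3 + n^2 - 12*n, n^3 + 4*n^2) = n^2 + 4*n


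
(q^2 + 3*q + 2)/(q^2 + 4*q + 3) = (q + 2)/(q + 3)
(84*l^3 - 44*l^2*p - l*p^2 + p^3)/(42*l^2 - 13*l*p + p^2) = (-14*l^2 + 5*l*p + p^2)/(-7*l + p)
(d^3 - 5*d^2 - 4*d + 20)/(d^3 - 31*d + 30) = (d^2 - 4)/(d^2 + 5*d - 6)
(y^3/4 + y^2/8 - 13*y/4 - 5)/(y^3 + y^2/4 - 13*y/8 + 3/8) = (2*y^3 + y^2 - 26*y - 40)/(8*y^3 + 2*y^2 - 13*y + 3)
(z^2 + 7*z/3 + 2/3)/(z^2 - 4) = (z + 1/3)/(z - 2)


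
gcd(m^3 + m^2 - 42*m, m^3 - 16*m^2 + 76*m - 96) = m - 6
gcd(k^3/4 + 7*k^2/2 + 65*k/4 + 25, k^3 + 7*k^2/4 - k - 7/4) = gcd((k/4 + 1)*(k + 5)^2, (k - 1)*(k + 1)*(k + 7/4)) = 1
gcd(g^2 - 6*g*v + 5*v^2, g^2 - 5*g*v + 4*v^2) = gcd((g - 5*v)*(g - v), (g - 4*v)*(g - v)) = -g + v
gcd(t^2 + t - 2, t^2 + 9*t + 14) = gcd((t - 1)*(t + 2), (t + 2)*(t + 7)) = t + 2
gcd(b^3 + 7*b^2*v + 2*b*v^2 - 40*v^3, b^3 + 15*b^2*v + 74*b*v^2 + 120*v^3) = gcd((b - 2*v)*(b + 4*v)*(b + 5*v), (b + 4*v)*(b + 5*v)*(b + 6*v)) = b^2 + 9*b*v + 20*v^2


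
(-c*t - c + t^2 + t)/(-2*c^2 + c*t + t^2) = (t + 1)/(2*c + t)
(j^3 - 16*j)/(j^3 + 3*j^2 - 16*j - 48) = j/(j + 3)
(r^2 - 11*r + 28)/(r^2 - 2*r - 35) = (r - 4)/(r + 5)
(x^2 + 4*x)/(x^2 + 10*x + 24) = x/(x + 6)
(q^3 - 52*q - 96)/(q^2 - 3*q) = (q^3 - 52*q - 96)/(q*(q - 3))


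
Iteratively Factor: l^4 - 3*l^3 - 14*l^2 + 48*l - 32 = (l - 1)*(l^3 - 2*l^2 - 16*l + 32) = (l - 2)*(l - 1)*(l^2 - 16) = (l - 2)*(l - 1)*(l + 4)*(l - 4)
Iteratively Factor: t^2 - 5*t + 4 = (t - 4)*(t - 1)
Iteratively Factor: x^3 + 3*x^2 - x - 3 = (x - 1)*(x^2 + 4*x + 3) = (x - 1)*(x + 1)*(x + 3)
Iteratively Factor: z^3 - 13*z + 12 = (z - 3)*(z^2 + 3*z - 4) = (z - 3)*(z + 4)*(z - 1)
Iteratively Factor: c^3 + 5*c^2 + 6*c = (c + 3)*(c^2 + 2*c) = c*(c + 3)*(c + 2)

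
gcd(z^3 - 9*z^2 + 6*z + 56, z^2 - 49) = z - 7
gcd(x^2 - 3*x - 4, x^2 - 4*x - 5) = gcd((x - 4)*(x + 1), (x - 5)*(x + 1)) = x + 1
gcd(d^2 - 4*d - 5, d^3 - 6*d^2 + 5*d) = d - 5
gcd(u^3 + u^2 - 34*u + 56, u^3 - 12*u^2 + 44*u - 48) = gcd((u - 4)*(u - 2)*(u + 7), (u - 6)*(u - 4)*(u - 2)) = u^2 - 6*u + 8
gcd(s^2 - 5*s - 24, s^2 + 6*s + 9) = s + 3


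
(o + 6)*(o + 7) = o^2 + 13*o + 42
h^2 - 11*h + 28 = (h - 7)*(h - 4)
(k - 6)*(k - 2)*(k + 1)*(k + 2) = k^4 - 5*k^3 - 10*k^2 + 20*k + 24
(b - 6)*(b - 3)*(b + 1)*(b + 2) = b^4 - 6*b^3 - 7*b^2 + 36*b + 36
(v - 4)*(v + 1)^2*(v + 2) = v^4 - 11*v^2 - 18*v - 8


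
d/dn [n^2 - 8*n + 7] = 2*n - 8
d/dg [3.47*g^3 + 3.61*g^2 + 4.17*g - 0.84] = 10.41*g^2 + 7.22*g + 4.17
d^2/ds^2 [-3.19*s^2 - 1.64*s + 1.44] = -6.38000000000000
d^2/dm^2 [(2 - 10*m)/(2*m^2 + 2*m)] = 2*(-5*m^3 + 3*m^2 + 3*m + 1)/(m^3*(m^3 + 3*m^2 + 3*m + 1))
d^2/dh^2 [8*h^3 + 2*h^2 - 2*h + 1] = 48*h + 4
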